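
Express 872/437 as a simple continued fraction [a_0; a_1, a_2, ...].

Run the Euclidean algorithm on 872 and 437; the successive quotients are the partial quotients a_0, a_1, ... (each step inverts the fractional part left over by the previous one):
  872 = 1*437 + 435, so a_0 = 1.
  437 = 1*435 + 2, so a_1 = 1.
  435 = 217*2 + 1, so a_2 = 217.
  2 = 2*1 + 0, so a_3 = 2.
The remainder reaches 0 after 4 divisions, so the expansion has 4 partial quotients, read off in order.

[1; 1, 217, 2]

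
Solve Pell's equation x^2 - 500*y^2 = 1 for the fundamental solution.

First expand sqrt(500) as a continued fraction. With x_i = (sqrt(500) + m_i)/d_i and (m_0, d_0) = (0, 1): a_0 = floor(sqrt(500)) = 22, since 22^2 = 484 <= 500 < 529 = 23^2.
Iterate m_{i+1} = d_i*a_i - m_i, d_{i+1} = (500 - m_{i+1}^2)/d_i, a_{i+1} = floor((a_0 + m_{i+1})/d_{i+1}):
  m_1 = 1*22 - 0 = 22, d_1 = (500 - 22^2)/1 = 16/1 = 16, a_1 = floor((22 + 22)/16) = 2.
  m_2 = 16*2 - 22 = 10, d_2 = (500 - 10^2)/16 = 400/16 = 25, a_2 = floor((22 + 10)/25) = 1.
  m_3 = 25*1 - 10 = 15, d_3 = (500 - 15^2)/25 = 275/25 = 11, a_3 = floor((22 + 15)/11) = 3.
  m_4 = 11*3 - 15 = 18, d_4 = (500 - 18^2)/11 = 176/11 = 16, a_4 = floor((22 + 18)/16) = 2.
  m_5 = 16*2 - 18 = 14, d_5 = (500 - 14^2)/16 = 304/16 = 19, a_5 = floor((22 + 14)/19) = 1.
  m_6 = 19*1 - 14 = 5, d_6 = (500 - 5^2)/19 = 475/19 = 25, a_6 = floor((22 + 5)/25) = 1.
  m_7 = 25*1 - 5 = 20, d_7 = (500 - 20^2)/25 = 100/25 = 4, a_7 = floor((22 + 20)/4) = 10.
  m_8 = 4*10 - 20 = 20, d_8 = (500 - 20^2)/4 = 100/4 = 25, a_8 = floor((22 + 20)/25) = 1.
  m_9 = 25*1 - 20 = 5, d_9 = (500 - 5^2)/25 = 475/25 = 19, a_9 = floor((22 + 5)/19) = 1.
  m_10 = 19*1 - 5 = 14, d_10 = (500 - 14^2)/19 = 304/19 = 16, a_10 = floor((22 + 14)/16) = 2.
  m_11 = 16*2 - 14 = 18, d_11 = (500 - 18^2)/16 = 176/16 = 11, a_11 = floor((22 + 18)/11) = 3.
  m_12 = 11*3 - 18 = 15, d_12 = (500 - 15^2)/11 = 275/11 = 25, a_12 = floor((22 + 15)/25) = 1.
  m_13 = 25*1 - 15 = 10, d_13 = (500 - 10^2)/25 = 400/25 = 16, a_13 = floor((22 + 10)/16) = 2.
  m_14 = 16*2 - 10 = 22, d_14 = (500 - 22^2)/16 = 16/16 = 1, a_14 = floor((22 + 22)/1) = 44.
  m_15 = 1*44 - 22 = 22, d_15 = (500 - 22^2)/1 = 16/1 = 16: (m_15, d_15) = (m_1, d_1) = (22, 16), so from here the quotients repeat a_1, ..., a_14; the period length is 14.
So sqrt(500) = [22; (2, 1, 3, 2, 1, 1, 10, 1, 1, 2, 3, 1, 2, 44)] with period length k = 14.
k is even, so the fundamental solution of x^2 - 500y^2 = 1 is (p_{k-1}, q_{k-1}) = (p_13, q_13); compute convergents through index 13.
Convergents (p_i = a_i*p_{i-1} + p_{i-2}, q_i = a_i*q_{i-1} + q_{i-2} with p_{-2}=0, p_{-1}=1, q_{-2}=1, q_{-1}=0):
  i=0: a_0=22, p_0 = 22*1 + 0 = 22, q_0 = 22*0 + 1 = 1.
  i=1: a_1=2, p_1 = 2*22 + 1 = 45, q_1 = 2*1 + 0 = 2.
  i=2: a_2=1, p_2 = 1*45 + 22 = 67, q_2 = 1*2 + 1 = 3.
  i=3: a_3=3, p_3 = 3*67 + 45 = 246, q_3 = 3*3 + 2 = 11.
  i=4: a_4=2, p_4 = 2*246 + 67 = 559, q_4 = 2*11 + 3 = 25.
  i=5: a_5=1, p_5 = 1*559 + 246 = 805, q_5 = 1*25 + 11 = 36.
  i=6: a_6=1, p_6 = 1*805 + 559 = 1364, q_6 = 1*36 + 25 = 61.
  i=7: a_7=10, p_7 = 10*1364 + 805 = 14445, q_7 = 10*61 + 36 = 646.
  i=8: a_8=1, p_8 = 1*14445 + 1364 = 15809, q_8 = 1*646 + 61 = 707.
  i=9: a_9=1, p_9 = 1*15809 + 14445 = 30254, q_9 = 1*707 + 646 = 1353.
  i=10: a_10=2, p_10 = 2*30254 + 15809 = 76317, q_10 = 2*1353 + 707 = 3413.
  i=11: a_11=3, p_11 = 3*76317 + 30254 = 259205, q_11 = 3*3413 + 1353 = 11592.
  i=12: a_12=1, p_12 = 1*259205 + 76317 = 335522, q_12 = 1*11592 + 3413 = 15005.
  i=13: a_13=2, p_13 = 2*335522 + 259205 = 930249, q_13 = 2*15005 + 11592 = 41602.
Check: 930249^2 - 500*41602^2 = 865363202001 - 865363202000 = 1, so (x, y) = (930249, 41602) solves the equation, and by the theorem it is the least positive solution.

(x, y) = (930249, 41602)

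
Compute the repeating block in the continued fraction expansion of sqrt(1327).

Write x_i = (sqrt(1327) + m_i)/d_i with (m_0, d_0) = (0, 1). a_0 = floor(sqrt(1327)) = 36, since 36^2 = 1296 <= 1327 < 1369 = 37^2.
Iterate m_{i+1} = d_i*a_i - m_i, d_{i+1} = (1327 - m_{i+1}^2)/d_i, a_{i+1} = floor((a_0 + m_{i+1})/d_{i+1}):
  m_1 = 1*36 - 0 = 36, d_1 = (1327 - 36^2)/1 = 31/1 = 31, a_1 = floor((36 + 36)/31) = 2.
  m_2 = 31*2 - 36 = 26, d_2 = (1327 - 26^2)/31 = 651/31 = 21, a_2 = floor((36 + 26)/21) = 2.
  m_3 = 21*2 - 26 = 16, d_3 = (1327 - 16^2)/21 = 1071/21 = 51, a_3 = floor((36 + 16)/51) = 1.
  m_4 = 51*1 - 16 = 35, d_4 = (1327 - 35^2)/51 = 102/51 = 2, a_4 = floor((36 + 35)/2) = 35.
  m_5 = 2*35 - 35 = 35, d_5 = (1327 - 35^2)/2 = 102/2 = 51, a_5 = floor((36 + 35)/51) = 1.
  m_6 = 51*1 - 35 = 16, d_6 = (1327 - 16^2)/51 = 1071/51 = 21, a_6 = floor((36 + 16)/21) = 2.
  m_7 = 21*2 - 16 = 26, d_7 = (1327 - 26^2)/21 = 651/21 = 31, a_7 = floor((36 + 26)/31) = 2.
  m_8 = 31*2 - 26 = 36, d_8 = (1327 - 36^2)/31 = 31/31 = 1, a_8 = floor((36 + 36)/1) = 72.
  m_9 = 1*72 - 36 = 36, d_9 = (1327 - 36^2)/1 = 31/1 = 31: (m_9, d_9) = (m_1, d_1) = (36, 31), so from here the quotients repeat a_1, ..., a_8; the period length is 8.
Hence the expansion of sqrt(1327) is a_0 = 36 followed by the repeating block 2, 2, 1, 35, 1, 2, 2, 72 (period 8).

[36; (2, 2, 1, 35, 1, 2, 2, 72)]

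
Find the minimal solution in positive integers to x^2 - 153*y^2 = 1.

First expand sqrt(153) as a continued fraction. With x_i = (sqrt(153) + m_i)/d_i and (m_0, d_0) = (0, 1): a_0 = floor(sqrt(153)) = 12, since 12^2 = 144 <= 153 < 169 = 13^2.
Iterate m_{i+1} = d_i*a_i - m_i, d_{i+1} = (153 - m_{i+1}^2)/d_i, a_{i+1} = floor((a_0 + m_{i+1})/d_{i+1}):
  m_1 = 1*12 - 0 = 12, d_1 = (153 - 12^2)/1 = 9/1 = 9, a_1 = floor((12 + 12)/9) = 2.
  m_2 = 9*2 - 12 = 6, d_2 = (153 - 6^2)/9 = 117/9 = 13, a_2 = floor((12 + 6)/13) = 1.
  m_3 = 13*1 - 6 = 7, d_3 = (153 - 7^2)/13 = 104/13 = 8, a_3 = floor((12 + 7)/8) = 2.
  m_4 = 8*2 - 7 = 9, d_4 = (153 - 9^2)/8 = 72/8 = 9, a_4 = floor((12 + 9)/9) = 2.
  m_5 = 9*2 - 9 = 9, d_5 = (153 - 9^2)/9 = 72/9 = 8, a_5 = floor((12 + 9)/8) = 2.
  m_6 = 8*2 - 9 = 7, d_6 = (153 - 7^2)/8 = 104/8 = 13, a_6 = floor((12 + 7)/13) = 1.
  m_7 = 13*1 - 7 = 6, d_7 = (153 - 6^2)/13 = 117/13 = 9, a_7 = floor((12 + 6)/9) = 2.
  m_8 = 9*2 - 6 = 12, d_8 = (153 - 12^2)/9 = 9/9 = 1, a_8 = floor((12 + 12)/1) = 24.
  m_9 = 1*24 - 12 = 12, d_9 = (153 - 12^2)/1 = 9/1 = 9: (m_9, d_9) = (m_1, d_1) = (12, 9), so from here the quotients repeat a_1, ..., a_8; the period length is 8.
So sqrt(153) = [12; (2, 1, 2, 2, 2, 1, 2, 24)] with period length k = 8.
k is even, so the fundamental solution of x^2 - 153y^2 = 1 is (p_{k-1}, q_{k-1}) = (p_7, q_7); compute convergents through index 7.
Convergents (p_i = a_i*p_{i-1} + p_{i-2}, q_i = a_i*q_{i-1} + q_{i-2} with p_{-2}=0, p_{-1}=1, q_{-2}=1, q_{-1}=0):
  i=0: a_0=12, p_0 = 12*1 + 0 = 12, q_0 = 12*0 + 1 = 1.
  i=1: a_1=2, p_1 = 2*12 + 1 = 25, q_1 = 2*1 + 0 = 2.
  i=2: a_2=1, p_2 = 1*25 + 12 = 37, q_2 = 1*2 + 1 = 3.
  i=3: a_3=2, p_3 = 2*37 + 25 = 99, q_3 = 2*3 + 2 = 8.
  i=4: a_4=2, p_4 = 2*99 + 37 = 235, q_4 = 2*8 + 3 = 19.
  i=5: a_5=2, p_5 = 2*235 + 99 = 569, q_5 = 2*19 + 8 = 46.
  i=6: a_6=1, p_6 = 1*569 + 235 = 804, q_6 = 1*46 + 19 = 65.
  i=7: a_7=2, p_7 = 2*804 + 569 = 2177, q_7 = 2*65 + 46 = 176.
Check: 2177^2 - 153*176^2 = 4739329 - 4739328 = 1, so (x, y) = (2177, 176) solves the equation, and by the theorem it is the least positive solution.

(x, y) = (2177, 176)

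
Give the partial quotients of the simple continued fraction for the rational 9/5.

Run the Euclidean algorithm on 9 and 5; the successive quotients are the partial quotients a_0, a_1, ... (each step inverts the fractional part left over by the previous one):
  9 = 1*5 + 4, so a_0 = 1.
  5 = 1*4 + 1, so a_1 = 1.
  4 = 4*1 + 0, so a_2 = 4.
The remainder reaches 0 after 3 divisions, so the expansion has 3 partial quotients, read off in order.

[1; 1, 4]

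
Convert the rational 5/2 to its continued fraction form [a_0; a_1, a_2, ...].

Run the Euclidean algorithm on 5 and 2; the successive quotients are the partial quotients a_0, a_1, ... (each step inverts the fractional part left over by the previous one):
  5 = 2*2 + 1, so a_0 = 2.
  2 = 2*1 + 0, so a_1 = 2.
The remainder reaches 0 after 2 divisions, so the expansion has 2 partial quotients, read off in order.

[2; 2]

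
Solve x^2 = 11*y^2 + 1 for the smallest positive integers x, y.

(x, y) = (10, 3)

First expand sqrt(11) as a continued fraction. With x_i = (sqrt(11) + m_i)/d_i and (m_0, d_0) = (0, 1): a_0 = floor(sqrt(11)) = 3, since 3^2 = 9 <= 11 < 16 = 4^2.
Iterate m_{i+1} = d_i*a_i - m_i, d_{i+1} = (11 - m_{i+1}^2)/d_i, a_{i+1} = floor((a_0 + m_{i+1})/d_{i+1}):
  m_1 = 1*3 - 0 = 3, d_1 = (11 - 3^2)/1 = 2/1 = 2, a_1 = floor((3 + 3)/2) = 3.
  m_2 = 2*3 - 3 = 3, d_2 = (11 - 3^2)/2 = 2/2 = 1, a_2 = floor((3 + 3)/1) = 6.
  m_3 = 1*6 - 3 = 3, d_3 = (11 - 3^2)/1 = 2/1 = 2: (m_3, d_3) = (m_1, d_1) = (3, 2), so from here the quotients repeat a_1, a_2; the period length is 2.
So sqrt(11) = [3; (3, 6)] with period length k = 2.
k is even, so the fundamental solution of x^2 - 11y^2 = 1 is (p_{k-1}, q_{k-1}) = (p_1, q_1); compute convergents through index 1.
Convergents (p_i = a_i*p_{i-1} + p_{i-2}, q_i = a_i*q_{i-1} + q_{i-2} with p_{-2}=0, p_{-1}=1, q_{-2}=1, q_{-1}=0):
  i=0: a_0=3, p_0 = 3*1 + 0 = 3, q_0 = 3*0 + 1 = 1.
  i=1: a_1=3, p_1 = 3*3 + 1 = 10, q_1 = 3*1 + 0 = 3.
Check: 10^2 - 11*3^2 = 100 - 99 = 1, so (x, y) = (10, 3) solves the equation, and by the theorem it is the least positive solution.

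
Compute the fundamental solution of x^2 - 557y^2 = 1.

(x, y) = (27849, 1180)

First expand sqrt(557) as a continued fraction. With x_i = (sqrt(557) + m_i)/d_i and (m_0, d_0) = (0, 1): a_0 = floor(sqrt(557)) = 23, since 23^2 = 529 <= 557 < 576 = 24^2.
Iterate m_{i+1} = d_i*a_i - m_i, d_{i+1} = (557 - m_{i+1}^2)/d_i, a_{i+1} = floor((a_0 + m_{i+1})/d_{i+1}):
  m_1 = 1*23 - 0 = 23, d_1 = (557 - 23^2)/1 = 28/1 = 28, a_1 = floor((23 + 23)/28) = 1.
  m_2 = 28*1 - 23 = 5, d_2 = (557 - 5^2)/28 = 532/28 = 19, a_2 = floor((23 + 5)/19) = 1.
  m_3 = 19*1 - 5 = 14, d_3 = (557 - 14^2)/19 = 361/19 = 19, a_3 = floor((23 + 14)/19) = 1.
  m_4 = 19*1 - 14 = 5, d_4 = (557 - 5^2)/19 = 532/19 = 28, a_4 = floor((23 + 5)/28) = 1.
  m_5 = 28*1 - 5 = 23, d_5 = (557 - 23^2)/28 = 28/28 = 1, a_5 = floor((23 + 23)/1) = 46.
  m_6 = 1*46 - 23 = 23, d_6 = (557 - 23^2)/1 = 28/1 = 28: (m_6, d_6) = (m_1, d_1) = (23, 28), so from here the quotients repeat a_1, ..., a_5; the period length is 5.
So sqrt(557) = [23; (1, 1, 1, 1, 46)] with period length k = 5.
k is odd, so (p_{k-1}, q_{k-1}) only solves x^2 - 557y^2 = -1 and the fundamental solution of x^2 - 557y^2 = 1 is (p_{2k-1}, q_{2k-1}) = (p_9, q_9); compute convergents through index 9, running through the period twice.
Convergents (p_i = a_i*p_{i-1} + p_{i-2}, q_i = a_i*q_{i-1} + q_{i-2} with p_{-2}=0, p_{-1}=1, q_{-2}=1, q_{-1}=0):
  i=0: a_0=23, p_0 = 23*1 + 0 = 23, q_0 = 23*0 + 1 = 1.
  i=1: a_1=1, p_1 = 1*23 + 1 = 24, q_1 = 1*1 + 0 = 1.
  i=2: a_2=1, p_2 = 1*24 + 23 = 47, q_2 = 1*1 + 1 = 2.
  i=3: a_3=1, p_3 = 1*47 + 24 = 71, q_3 = 1*2 + 1 = 3.
  i=4: a_4=1, p_4 = 1*71 + 47 = 118, q_4 = 1*3 + 2 = 5.
  i=5: a_5=46, p_5 = 46*118 + 71 = 5499, q_5 = 46*5 + 3 = 233.
  i=6: a_6=1, p_6 = 1*5499 + 118 = 5617, q_6 = 1*233 + 5 = 238.
  i=7: a_7=1, p_7 = 1*5617 + 5499 = 11116, q_7 = 1*238 + 233 = 471.
  i=8: a_8=1, p_8 = 1*11116 + 5617 = 16733, q_8 = 1*471 + 238 = 709.
  i=9: a_9=1, p_9 = 1*16733 + 11116 = 27849, q_9 = 1*709 + 471 = 1180.
Indeed p_4^2 - 557*q_4^2 = 13924 - 13925 = -1, not +1.
Check: 27849^2 - 557*1180^2 = 775566801 - 775566800 = 1, so (x, y) = (27849, 1180) solves the equation, and by the theorem it is the least positive solution.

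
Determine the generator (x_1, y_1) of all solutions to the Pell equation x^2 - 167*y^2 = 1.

First expand sqrt(167) as a continued fraction. With x_i = (sqrt(167) + m_i)/d_i and (m_0, d_0) = (0, 1): a_0 = floor(sqrt(167)) = 12, since 12^2 = 144 <= 167 < 169 = 13^2.
Iterate m_{i+1} = d_i*a_i - m_i, d_{i+1} = (167 - m_{i+1}^2)/d_i, a_{i+1} = floor((a_0 + m_{i+1})/d_{i+1}):
  m_1 = 1*12 - 0 = 12, d_1 = (167 - 12^2)/1 = 23/1 = 23, a_1 = floor((12 + 12)/23) = 1.
  m_2 = 23*1 - 12 = 11, d_2 = (167 - 11^2)/23 = 46/23 = 2, a_2 = floor((12 + 11)/2) = 11.
  m_3 = 2*11 - 11 = 11, d_3 = (167 - 11^2)/2 = 46/2 = 23, a_3 = floor((12 + 11)/23) = 1.
  m_4 = 23*1 - 11 = 12, d_4 = (167 - 12^2)/23 = 23/23 = 1, a_4 = floor((12 + 12)/1) = 24.
  m_5 = 1*24 - 12 = 12, d_5 = (167 - 12^2)/1 = 23/1 = 23: (m_5, d_5) = (m_1, d_1) = (12, 23), so from here the quotients repeat a_1, ..., a_4; the period length is 4.
So sqrt(167) = [12; (1, 11, 1, 24)] with period length k = 4.
k is even, so the fundamental solution of x^2 - 167y^2 = 1 is (p_{k-1}, q_{k-1}) = (p_3, q_3); compute convergents through index 3.
Convergents (p_i = a_i*p_{i-1} + p_{i-2}, q_i = a_i*q_{i-1} + q_{i-2} with p_{-2}=0, p_{-1}=1, q_{-2}=1, q_{-1}=0):
  i=0: a_0=12, p_0 = 12*1 + 0 = 12, q_0 = 12*0 + 1 = 1.
  i=1: a_1=1, p_1 = 1*12 + 1 = 13, q_1 = 1*1 + 0 = 1.
  i=2: a_2=11, p_2 = 11*13 + 12 = 155, q_2 = 11*1 + 1 = 12.
  i=3: a_3=1, p_3 = 1*155 + 13 = 168, q_3 = 1*12 + 1 = 13.
Check: 168^2 - 167*13^2 = 28224 - 28223 = 1, so (x, y) = (168, 13) solves the equation, and by the theorem it is the least positive solution.

(x, y) = (168, 13)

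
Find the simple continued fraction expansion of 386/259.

Run the Euclidean algorithm on 386 and 259; the successive quotients are the partial quotients a_0, a_1, ... (each step inverts the fractional part left over by the previous one):
  386 = 1*259 + 127, so a_0 = 1.
  259 = 2*127 + 5, so a_1 = 2.
  127 = 25*5 + 2, so a_2 = 25.
  5 = 2*2 + 1, so a_3 = 2.
  2 = 2*1 + 0, so a_4 = 2.
The remainder reaches 0 after 5 divisions, so the expansion has 5 partial quotients, read off in order.

[1; 2, 25, 2, 2]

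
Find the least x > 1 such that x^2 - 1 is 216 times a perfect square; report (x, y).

First expand sqrt(216) as a continued fraction. With x_i = (sqrt(216) + m_i)/d_i and (m_0, d_0) = (0, 1): a_0 = floor(sqrt(216)) = 14, since 14^2 = 196 <= 216 < 225 = 15^2.
Iterate m_{i+1} = d_i*a_i - m_i, d_{i+1} = (216 - m_{i+1}^2)/d_i, a_{i+1} = floor((a_0 + m_{i+1})/d_{i+1}):
  m_1 = 1*14 - 0 = 14, d_1 = (216 - 14^2)/1 = 20/1 = 20, a_1 = floor((14 + 14)/20) = 1.
  m_2 = 20*1 - 14 = 6, d_2 = (216 - 6^2)/20 = 180/20 = 9, a_2 = floor((14 + 6)/9) = 2.
  m_3 = 9*2 - 6 = 12, d_3 = (216 - 12^2)/9 = 72/9 = 8, a_3 = floor((14 + 12)/8) = 3.
  m_4 = 8*3 - 12 = 12, d_4 = (216 - 12^2)/8 = 72/8 = 9, a_4 = floor((14 + 12)/9) = 2.
  m_5 = 9*2 - 12 = 6, d_5 = (216 - 6^2)/9 = 180/9 = 20, a_5 = floor((14 + 6)/20) = 1.
  m_6 = 20*1 - 6 = 14, d_6 = (216 - 14^2)/20 = 20/20 = 1, a_6 = floor((14 + 14)/1) = 28.
  m_7 = 1*28 - 14 = 14, d_7 = (216 - 14^2)/1 = 20/1 = 20: (m_7, d_7) = (m_1, d_1) = (14, 20), so from here the quotients repeat a_1, ..., a_6; the period length is 6.
So sqrt(216) = [14; (1, 2, 3, 2, 1, 28)] with period length k = 6.
k is even, so the fundamental solution of x^2 - 216y^2 = 1 is (p_{k-1}, q_{k-1}) = (p_5, q_5); compute convergents through index 5.
Convergents (p_i = a_i*p_{i-1} + p_{i-2}, q_i = a_i*q_{i-1} + q_{i-2} with p_{-2}=0, p_{-1}=1, q_{-2}=1, q_{-1}=0):
  i=0: a_0=14, p_0 = 14*1 + 0 = 14, q_0 = 14*0 + 1 = 1.
  i=1: a_1=1, p_1 = 1*14 + 1 = 15, q_1 = 1*1 + 0 = 1.
  i=2: a_2=2, p_2 = 2*15 + 14 = 44, q_2 = 2*1 + 1 = 3.
  i=3: a_3=3, p_3 = 3*44 + 15 = 147, q_3 = 3*3 + 1 = 10.
  i=4: a_4=2, p_4 = 2*147 + 44 = 338, q_4 = 2*10 + 3 = 23.
  i=5: a_5=1, p_5 = 1*338 + 147 = 485, q_5 = 1*23 + 10 = 33.
Check: 485^2 - 216*33^2 = 235225 - 235224 = 1, so (x, y) = (485, 33) solves the equation, and by the theorem it is the least positive solution.

(x, y) = (485, 33)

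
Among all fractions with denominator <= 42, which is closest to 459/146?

Expand x = 459/146 as a continued fraction with the Euclidean algorithm:
  459 = 3*146 + 21, so a_0 = 3.
  146 = 6*21 + 20, so a_1 = 6.
  21 = 1*20 + 1, so a_2 = 1.
  20 = 20*1 + 0, so a_3 = 20.
so x = [3; 6, 1, 20].
Convergents (p_i = a_i*p_{i-1} + p_{i-2}, q_i = a_i*q_{i-1} + q_{i-2} with p_{-2}=0, p_{-1}=1, q_{-2}=1, q_{-1}=0), until the denominator exceeds 42:
  i=0: a_0=3, p_0 = 3*1 + 0 = 3, q_0 = 3*0 + 1 = 1.
  i=1: a_1=6, p_1 = 6*3 + 1 = 19, q_1 = 6*1 + 0 = 6.
  i=2: a_2=1, p_2 = 1*19 + 3 = 22, q_2 = 1*6 + 1 = 7.
  i=3: a_3=20, p_3 = 20*22 + 19 = 459, q_3 = 20*7 + 6 = 146.
q_3 = 146 > 42, so the last convergent with denominator <= 42 is p_2/q_2 = 22/7.
The closest fraction with denominator <= 42 is either p_2/q_2 or the intermediate fraction (k*p_2 + p_1)/(k*q_2 + q_1) with the largest k >= 1 whose denominator stays <= 42; these approach x as k grows, and every other convergent or intermediate fraction in range is farther away.
Largest k: floor((42 - q_1)/q_2) = floor((42 - 6)/7) = 5.
That gives (5*22 + 19)/(5*7 + 6) = 129/41.
Compare the errors: |x - 22/7| = |459*7 - 22*146|/(146*7) = 1/1022, and |x - 129/41| = |459*41 - 129*146|/(146*41) = 15/5986.
Cross-multiplying, 1*5986 = 5986 < 15330 = 15*1022, so 1/1022 is smaller: the convergent 22/7 is closer to x than 129/41.

22/7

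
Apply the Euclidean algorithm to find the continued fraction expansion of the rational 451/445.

Run the Euclidean algorithm on 451 and 445; the successive quotients are the partial quotients a_0, a_1, ... (each step inverts the fractional part left over by the previous one):
  451 = 1*445 + 6, so a_0 = 1.
  445 = 74*6 + 1, so a_1 = 74.
  6 = 6*1 + 0, so a_2 = 6.
The remainder reaches 0 after 3 divisions, so the expansion has 3 partial quotients, read off in order.

[1; 74, 6]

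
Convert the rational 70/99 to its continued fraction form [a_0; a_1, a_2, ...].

Run the Euclidean algorithm on 70 and 99; the successive quotients are the partial quotients a_0, a_1, ... (each step inverts the fractional part left over by the previous one):
  70 = 0*99 + 70, so a_0 = 0.
  99 = 1*70 + 29, so a_1 = 1.
  70 = 2*29 + 12, so a_2 = 2.
  29 = 2*12 + 5, so a_3 = 2.
  12 = 2*5 + 2, so a_4 = 2.
  5 = 2*2 + 1, so a_5 = 2.
  2 = 2*1 + 0, so a_6 = 2.
The remainder reaches 0 after 7 divisions, so the expansion has 7 partial quotients, read off in order.

[0; 1, 2, 2, 2, 2, 2]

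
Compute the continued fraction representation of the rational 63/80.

[0; 1, 3, 1, 2, 2, 2]

Run the Euclidean algorithm on 63 and 80; the successive quotients are the partial quotients a_0, a_1, ... (each step inverts the fractional part left over by the previous one):
  63 = 0*80 + 63, so a_0 = 0.
  80 = 1*63 + 17, so a_1 = 1.
  63 = 3*17 + 12, so a_2 = 3.
  17 = 1*12 + 5, so a_3 = 1.
  12 = 2*5 + 2, so a_4 = 2.
  5 = 2*2 + 1, so a_5 = 2.
  2 = 2*1 + 0, so a_6 = 2.
The remainder reaches 0 after 7 divisions, so the expansion has 7 partial quotients, read off in order.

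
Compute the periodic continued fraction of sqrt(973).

Write x_i = (sqrt(973) + m_i)/d_i with (m_0, d_0) = (0, 1). a_0 = floor(sqrt(973)) = 31, since 31^2 = 961 <= 973 < 1024 = 32^2.
Iterate m_{i+1} = d_i*a_i - m_i, d_{i+1} = (973 - m_{i+1}^2)/d_i, a_{i+1} = floor((a_0 + m_{i+1})/d_{i+1}):
  m_1 = 1*31 - 0 = 31, d_1 = (973 - 31^2)/1 = 12/1 = 12, a_1 = floor((31 + 31)/12) = 5.
  m_2 = 12*5 - 31 = 29, d_2 = (973 - 29^2)/12 = 132/12 = 11, a_2 = floor((31 + 29)/11) = 5.
  m_3 = 11*5 - 29 = 26, d_3 = (973 - 26^2)/11 = 297/11 = 27, a_3 = floor((31 + 26)/27) = 2.
  m_4 = 27*2 - 26 = 28, d_4 = (973 - 28^2)/27 = 189/27 = 7, a_4 = floor((31 + 28)/7) = 8.
  m_5 = 7*8 - 28 = 28, d_5 = (973 - 28^2)/7 = 189/7 = 27, a_5 = floor((31 + 28)/27) = 2.
  m_6 = 27*2 - 28 = 26, d_6 = (973 - 26^2)/27 = 297/27 = 11, a_6 = floor((31 + 26)/11) = 5.
  m_7 = 11*5 - 26 = 29, d_7 = (973 - 29^2)/11 = 132/11 = 12, a_7 = floor((31 + 29)/12) = 5.
  m_8 = 12*5 - 29 = 31, d_8 = (973 - 31^2)/12 = 12/12 = 1, a_8 = floor((31 + 31)/1) = 62.
  m_9 = 1*62 - 31 = 31, d_9 = (973 - 31^2)/1 = 12/1 = 12: (m_9, d_9) = (m_1, d_1) = (31, 12), so from here the quotients repeat a_1, ..., a_8; the period length is 8.
Hence the expansion of sqrt(973) is a_0 = 31 followed by the repeating block 5, 5, 2, 8, 2, 5, 5, 62 (period 8).

[31; (5, 5, 2, 8, 2, 5, 5, 62)]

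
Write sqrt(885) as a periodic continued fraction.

[29; (1, 2, 1, 58)]

Write x_i = (sqrt(885) + m_i)/d_i with (m_0, d_0) = (0, 1). a_0 = floor(sqrt(885)) = 29, since 29^2 = 841 <= 885 < 900 = 30^2.
Iterate m_{i+1} = d_i*a_i - m_i, d_{i+1} = (885 - m_{i+1}^2)/d_i, a_{i+1} = floor((a_0 + m_{i+1})/d_{i+1}):
  m_1 = 1*29 - 0 = 29, d_1 = (885 - 29^2)/1 = 44/1 = 44, a_1 = floor((29 + 29)/44) = 1.
  m_2 = 44*1 - 29 = 15, d_2 = (885 - 15^2)/44 = 660/44 = 15, a_2 = floor((29 + 15)/15) = 2.
  m_3 = 15*2 - 15 = 15, d_3 = (885 - 15^2)/15 = 660/15 = 44, a_3 = floor((29 + 15)/44) = 1.
  m_4 = 44*1 - 15 = 29, d_4 = (885 - 29^2)/44 = 44/44 = 1, a_4 = floor((29 + 29)/1) = 58.
  m_5 = 1*58 - 29 = 29, d_5 = (885 - 29^2)/1 = 44/1 = 44: (m_5, d_5) = (m_1, d_1) = (29, 44), so from here the quotients repeat a_1, ..., a_4; the period length is 4.
Hence the expansion of sqrt(885) is a_0 = 29 followed by the repeating block 1, 2, 1, 58 (period 4).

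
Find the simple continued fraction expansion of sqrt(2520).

Write x_i = (sqrt(2520) + m_i)/d_i with (m_0, d_0) = (0, 1). a_0 = floor(sqrt(2520)) = 50, since 50^2 = 2500 <= 2520 < 2601 = 51^2.
Iterate m_{i+1} = d_i*a_i - m_i, d_{i+1} = (2520 - m_{i+1}^2)/d_i, a_{i+1} = floor((a_0 + m_{i+1})/d_{i+1}):
  m_1 = 1*50 - 0 = 50, d_1 = (2520 - 50^2)/1 = 20/1 = 20, a_1 = floor((50 + 50)/20) = 5.
  m_2 = 20*5 - 50 = 50, d_2 = (2520 - 50^2)/20 = 20/20 = 1, a_2 = floor((50 + 50)/1) = 100.
  m_3 = 1*100 - 50 = 50, d_3 = (2520 - 50^2)/1 = 20/1 = 20: (m_3, d_3) = (m_1, d_1) = (50, 20), so from here the quotients repeat a_1, a_2; the period length is 2.
Hence the expansion of sqrt(2520) is a_0 = 50 followed by the repeating block 5, 100 (period 2).

[50; (5, 100)]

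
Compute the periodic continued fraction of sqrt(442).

[21; (42)]

Write x_i = (sqrt(442) + m_i)/d_i with (m_0, d_0) = (0, 1). a_0 = floor(sqrt(442)) = 21, since 21^2 = 441 <= 442 < 484 = 22^2.
Iterate m_{i+1} = d_i*a_i - m_i, d_{i+1} = (442 - m_{i+1}^2)/d_i, a_{i+1} = floor((a_0 + m_{i+1})/d_{i+1}):
  m_1 = 1*21 - 0 = 21, d_1 = (442 - 21^2)/1 = 1/1 = 1, a_1 = floor((21 + 21)/1) = 42.
  m_2 = 1*42 - 21 = 21, d_2 = (442 - 21^2)/1 = 1/1 = 1: (m_2, d_2) = (m_1, d_1) = (21, 1), so from here the quotient a_1 repeats; the period length is 1.
Hence the expansion of sqrt(442) is a_0 = 21 followed by the repeating block 42 (period 1).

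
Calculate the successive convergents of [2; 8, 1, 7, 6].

Using the convergent recurrence p_i = a_i*p_{i-1} + p_{i-2}, q_i = a_i*q_{i-1} + q_{i-2} with p_{-2}=0, p_{-1}=1, q_{-2}=1, q_{-1}=0:
  i=0: a_0=2, p_0 = 2*1 + 0 = 2, q_0 = 2*0 + 1 = 1.
  i=1: a_1=8, p_1 = 8*2 + 1 = 17, q_1 = 8*1 + 0 = 8.
  i=2: a_2=1, p_2 = 1*17 + 2 = 19, q_2 = 1*8 + 1 = 9.
  i=3: a_3=7, p_3 = 7*19 + 17 = 150, q_3 = 7*9 + 8 = 71.
  i=4: a_4=6, p_4 = 6*150 + 19 = 919, q_4 = 6*71 + 9 = 435.

2/1, 17/8, 19/9, 150/71, 919/435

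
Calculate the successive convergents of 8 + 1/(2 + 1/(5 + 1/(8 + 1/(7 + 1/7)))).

Using the convergent recurrence p_i = a_i*p_{i-1} + p_{i-2}, q_i = a_i*q_{i-1} + q_{i-2} with p_{-2}=0, p_{-1}=1, q_{-2}=1, q_{-1}=0:
  i=0: a_0=8, p_0 = 8*1 + 0 = 8, q_0 = 8*0 + 1 = 1.
  i=1: a_1=2, p_1 = 2*8 + 1 = 17, q_1 = 2*1 + 0 = 2.
  i=2: a_2=5, p_2 = 5*17 + 8 = 93, q_2 = 5*2 + 1 = 11.
  i=3: a_3=8, p_3 = 8*93 + 17 = 761, q_3 = 8*11 + 2 = 90.
  i=4: a_4=7, p_4 = 7*761 + 93 = 5420, q_4 = 7*90 + 11 = 641.
  i=5: a_5=7, p_5 = 7*5420 + 761 = 38701, q_5 = 7*641 + 90 = 4577.

8/1, 17/2, 93/11, 761/90, 5420/641, 38701/4577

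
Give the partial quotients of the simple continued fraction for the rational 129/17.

Run the Euclidean algorithm on 129 and 17; the successive quotients are the partial quotients a_0, a_1, ... (each step inverts the fractional part left over by the previous one):
  129 = 7*17 + 10, so a_0 = 7.
  17 = 1*10 + 7, so a_1 = 1.
  10 = 1*7 + 3, so a_2 = 1.
  7 = 2*3 + 1, so a_3 = 2.
  3 = 3*1 + 0, so a_4 = 3.
The remainder reaches 0 after 5 divisions, so the expansion has 5 partial quotients, read off in order.

[7; 1, 1, 2, 3]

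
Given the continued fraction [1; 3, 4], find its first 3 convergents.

1/1, 4/3, 17/13

Using the convergent recurrence p_i = a_i*p_{i-1} + p_{i-2}, q_i = a_i*q_{i-1} + q_{i-2} with p_{-2}=0, p_{-1}=1, q_{-2}=1, q_{-1}=0:
  i=0: a_0=1, p_0 = 1*1 + 0 = 1, q_0 = 1*0 + 1 = 1.
  i=1: a_1=3, p_1 = 3*1 + 1 = 4, q_1 = 3*1 + 0 = 3.
  i=2: a_2=4, p_2 = 4*4 + 1 = 17, q_2 = 4*3 + 1 = 13.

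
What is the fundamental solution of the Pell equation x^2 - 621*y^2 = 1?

First expand sqrt(621) as a continued fraction. With x_i = (sqrt(621) + m_i)/d_i and (m_0, d_0) = (0, 1): a_0 = floor(sqrt(621)) = 24, since 24^2 = 576 <= 621 < 625 = 25^2.
Iterate m_{i+1} = d_i*a_i - m_i, d_{i+1} = (621 - m_{i+1}^2)/d_i, a_{i+1} = floor((a_0 + m_{i+1})/d_{i+1}):
  m_1 = 1*24 - 0 = 24, d_1 = (621 - 24^2)/1 = 45/1 = 45, a_1 = floor((24 + 24)/45) = 1.
  m_2 = 45*1 - 24 = 21, d_2 = (621 - 21^2)/45 = 180/45 = 4, a_2 = floor((24 + 21)/4) = 11.
  m_3 = 4*11 - 21 = 23, d_3 = (621 - 23^2)/4 = 92/4 = 23, a_3 = floor((24 + 23)/23) = 2.
  m_4 = 23*2 - 23 = 23, d_4 = (621 - 23^2)/23 = 92/23 = 4, a_4 = floor((24 + 23)/4) = 11.
  m_5 = 4*11 - 23 = 21, d_5 = (621 - 21^2)/4 = 180/4 = 45, a_5 = floor((24 + 21)/45) = 1.
  m_6 = 45*1 - 21 = 24, d_6 = (621 - 24^2)/45 = 45/45 = 1, a_6 = floor((24 + 24)/1) = 48.
  m_7 = 1*48 - 24 = 24, d_7 = (621 - 24^2)/1 = 45/1 = 45: (m_7, d_7) = (m_1, d_1) = (24, 45), so from here the quotients repeat a_1, ..., a_6; the period length is 6.
So sqrt(621) = [24; (1, 11, 2, 11, 1, 48)] with period length k = 6.
k is even, so the fundamental solution of x^2 - 621y^2 = 1 is (p_{k-1}, q_{k-1}) = (p_5, q_5); compute convergents through index 5.
Convergents (p_i = a_i*p_{i-1} + p_{i-2}, q_i = a_i*q_{i-1} + q_{i-2} with p_{-2}=0, p_{-1}=1, q_{-2}=1, q_{-1}=0):
  i=0: a_0=24, p_0 = 24*1 + 0 = 24, q_0 = 24*0 + 1 = 1.
  i=1: a_1=1, p_1 = 1*24 + 1 = 25, q_1 = 1*1 + 0 = 1.
  i=2: a_2=11, p_2 = 11*25 + 24 = 299, q_2 = 11*1 + 1 = 12.
  i=3: a_3=2, p_3 = 2*299 + 25 = 623, q_3 = 2*12 + 1 = 25.
  i=4: a_4=11, p_4 = 11*623 + 299 = 7152, q_4 = 11*25 + 12 = 287.
  i=5: a_5=1, p_5 = 1*7152 + 623 = 7775, q_5 = 1*287 + 25 = 312.
Check: 7775^2 - 621*312^2 = 60450625 - 60450624 = 1, so (x, y) = (7775, 312) solves the equation, and by the theorem it is the least positive solution.

(x, y) = (7775, 312)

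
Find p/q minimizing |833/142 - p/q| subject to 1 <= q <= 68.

88/15

Expand x = 833/142 as a continued fraction with the Euclidean algorithm:
  833 = 5*142 + 123, so a_0 = 5.
  142 = 1*123 + 19, so a_1 = 1.
  123 = 6*19 + 9, so a_2 = 6.
  19 = 2*9 + 1, so a_3 = 2.
  9 = 9*1 + 0, so a_4 = 9.
so x = [5; 1, 6, 2, 9].
Convergents (p_i = a_i*p_{i-1} + p_{i-2}, q_i = a_i*q_{i-1} + q_{i-2} with p_{-2}=0, p_{-1}=1, q_{-2}=1, q_{-1}=0), until the denominator exceeds 68:
  i=0: a_0=5, p_0 = 5*1 + 0 = 5, q_0 = 5*0 + 1 = 1.
  i=1: a_1=1, p_1 = 1*5 + 1 = 6, q_1 = 1*1 + 0 = 1.
  i=2: a_2=6, p_2 = 6*6 + 5 = 41, q_2 = 6*1 + 1 = 7.
  i=3: a_3=2, p_3 = 2*41 + 6 = 88, q_3 = 2*7 + 1 = 15.
  i=4: a_4=9, p_4 = 9*88 + 41 = 833, q_4 = 9*15 + 7 = 142.
q_4 = 142 > 68, so the last convergent with denominator <= 68 is p_3/q_3 = 88/15.
The closest fraction with denominator <= 68 is either p_3/q_3 or the intermediate fraction (k*p_3 + p_2)/(k*q_3 + q_2) with the largest k >= 1 whose denominator stays <= 68; these approach x as k grows, and every other convergent or intermediate fraction in range is farther away.
Largest k: floor((68 - q_2)/q_3) = floor((68 - 7)/15) = 4.
That gives (4*88 + 41)/(4*15 + 7) = 393/67.
Compare the errors: |x - 88/15| = |833*15 - 88*142|/(142*15) = 1/2130, and |x - 393/67| = |833*67 - 393*142|/(142*67) = 5/9514.
Cross-multiplying, 1*9514 = 9514 < 10650 = 5*2130, so 1/2130 is smaller: the convergent 88/15 is closer to x than 393/67.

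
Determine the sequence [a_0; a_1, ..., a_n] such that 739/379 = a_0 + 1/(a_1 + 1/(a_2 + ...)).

[1; 1, 18, 1, 18]

Run the Euclidean algorithm on 739 and 379; the successive quotients are the partial quotients a_0, a_1, ... (each step inverts the fractional part left over by the previous one):
  739 = 1*379 + 360, so a_0 = 1.
  379 = 1*360 + 19, so a_1 = 1.
  360 = 18*19 + 18, so a_2 = 18.
  19 = 1*18 + 1, so a_3 = 1.
  18 = 18*1 + 0, so a_4 = 18.
The remainder reaches 0 after 5 divisions, so the expansion has 5 partial quotients, read off in order.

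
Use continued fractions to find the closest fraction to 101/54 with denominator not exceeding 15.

Expand x = 101/54 as a continued fraction with the Euclidean algorithm:
  101 = 1*54 + 47, so a_0 = 1.
  54 = 1*47 + 7, so a_1 = 1.
  47 = 6*7 + 5, so a_2 = 6.
  7 = 1*5 + 2, so a_3 = 1.
  5 = 2*2 + 1, so a_4 = 2.
  2 = 2*1 + 0, so a_5 = 2.
so x = [1; 1, 6, 1, 2, 2].
Convergents (p_i = a_i*p_{i-1} + p_{i-2}, q_i = a_i*q_{i-1} + q_{i-2} with p_{-2}=0, p_{-1}=1, q_{-2}=1, q_{-1}=0), until the denominator exceeds 15:
  i=0: a_0=1, p_0 = 1*1 + 0 = 1, q_0 = 1*0 + 1 = 1.
  i=1: a_1=1, p_1 = 1*1 + 1 = 2, q_1 = 1*1 + 0 = 1.
  i=2: a_2=6, p_2 = 6*2 + 1 = 13, q_2 = 6*1 + 1 = 7.
  i=3: a_3=1, p_3 = 1*13 + 2 = 15, q_3 = 1*7 + 1 = 8.
  i=4: a_4=2, p_4 = 2*15 + 13 = 43, q_4 = 2*8 + 7 = 23.
q_4 = 23 > 15, so the last convergent with denominator <= 15 is p_3/q_3 = 15/8.
The closest fraction with denominator <= 15 is either p_3/q_3 or the intermediate fraction (k*p_3 + p_2)/(k*q_3 + q_2) with the largest k >= 1 whose denominator stays <= 15; these approach x as k grows, and every other convergent or intermediate fraction in range is farther away.
Largest k: floor((15 - q_2)/q_3) = floor((15 - 7)/8) = 1.
That gives (1*15 + 13)/(1*8 + 7) = 28/15.
Compare the errors: |x - 15/8| = |101*8 - 15*54|/(54*8) = 2/432, and |x - 28/15| = |101*15 - 28*54|/(54*15) = 3/810.
Cross-multiplying, 3*432 = 1296 < 1620 = 2*810, so 3/810 is smaller: the intermediate fraction 28/15 is closer to x than 15/8.

28/15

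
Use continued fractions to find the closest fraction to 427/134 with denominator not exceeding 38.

51/16

Expand x = 427/134 as a continued fraction with the Euclidean algorithm:
  427 = 3*134 + 25, so a_0 = 3.
  134 = 5*25 + 9, so a_1 = 5.
  25 = 2*9 + 7, so a_2 = 2.
  9 = 1*7 + 2, so a_3 = 1.
  7 = 3*2 + 1, so a_4 = 3.
  2 = 2*1 + 0, so a_5 = 2.
so x = [3; 5, 2, 1, 3, 2].
Convergents (p_i = a_i*p_{i-1} + p_{i-2}, q_i = a_i*q_{i-1} + q_{i-2} with p_{-2}=0, p_{-1}=1, q_{-2}=1, q_{-1}=0), until the denominator exceeds 38:
  i=0: a_0=3, p_0 = 3*1 + 0 = 3, q_0 = 3*0 + 1 = 1.
  i=1: a_1=5, p_1 = 5*3 + 1 = 16, q_1 = 5*1 + 0 = 5.
  i=2: a_2=2, p_2 = 2*16 + 3 = 35, q_2 = 2*5 + 1 = 11.
  i=3: a_3=1, p_3 = 1*35 + 16 = 51, q_3 = 1*11 + 5 = 16.
  i=4: a_4=3, p_4 = 3*51 + 35 = 188, q_4 = 3*16 + 11 = 59.
q_4 = 59 > 38, so the last convergent with denominator <= 38 is p_3/q_3 = 51/16.
The closest fraction with denominator <= 38 is either p_3/q_3 or the intermediate fraction (k*p_3 + p_2)/(k*q_3 + q_2) with the largest k >= 1 whose denominator stays <= 38; these approach x as k grows, and every other convergent or intermediate fraction in range is farther away.
Largest k: floor((38 - q_2)/q_3) = floor((38 - 11)/16) = 1.
That gives (1*51 + 35)/(1*16 + 11) = 86/27.
Compare the errors: |x - 51/16| = |427*16 - 51*134|/(134*16) = 2/2144, and |x - 86/27| = |427*27 - 86*134|/(134*27) = 5/3618.
Cross-multiplying, 2*3618 = 7236 < 10720 = 5*2144, so 2/2144 is smaller: the convergent 51/16 is closer to x than 86/27.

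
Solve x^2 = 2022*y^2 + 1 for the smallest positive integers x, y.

(x, y) = (1349, 30)

First expand sqrt(2022) as a continued fraction. With x_i = (sqrt(2022) + m_i)/d_i and (m_0, d_0) = (0, 1): a_0 = floor(sqrt(2022)) = 44, since 44^2 = 1936 <= 2022 < 2025 = 45^2.
Iterate m_{i+1} = d_i*a_i - m_i, d_{i+1} = (2022 - m_{i+1}^2)/d_i, a_{i+1} = floor((a_0 + m_{i+1})/d_{i+1}):
  m_1 = 1*44 - 0 = 44, d_1 = (2022 - 44^2)/1 = 86/1 = 86, a_1 = floor((44 + 44)/86) = 1.
  m_2 = 86*1 - 44 = 42, d_2 = (2022 - 42^2)/86 = 258/86 = 3, a_2 = floor((44 + 42)/3) = 28.
  m_3 = 3*28 - 42 = 42, d_3 = (2022 - 42^2)/3 = 258/3 = 86, a_3 = floor((44 + 42)/86) = 1.
  m_4 = 86*1 - 42 = 44, d_4 = (2022 - 44^2)/86 = 86/86 = 1, a_4 = floor((44 + 44)/1) = 88.
  m_5 = 1*88 - 44 = 44, d_5 = (2022 - 44^2)/1 = 86/1 = 86: (m_5, d_5) = (m_1, d_1) = (44, 86), so from here the quotients repeat a_1, ..., a_4; the period length is 4.
So sqrt(2022) = [44; (1, 28, 1, 88)] with period length k = 4.
k is even, so the fundamental solution of x^2 - 2022y^2 = 1 is (p_{k-1}, q_{k-1}) = (p_3, q_3); compute convergents through index 3.
Convergents (p_i = a_i*p_{i-1} + p_{i-2}, q_i = a_i*q_{i-1} + q_{i-2} with p_{-2}=0, p_{-1}=1, q_{-2}=1, q_{-1}=0):
  i=0: a_0=44, p_0 = 44*1 + 0 = 44, q_0 = 44*0 + 1 = 1.
  i=1: a_1=1, p_1 = 1*44 + 1 = 45, q_1 = 1*1 + 0 = 1.
  i=2: a_2=28, p_2 = 28*45 + 44 = 1304, q_2 = 28*1 + 1 = 29.
  i=3: a_3=1, p_3 = 1*1304 + 45 = 1349, q_3 = 1*29 + 1 = 30.
Check: 1349^2 - 2022*30^2 = 1819801 - 1819800 = 1, so (x, y) = (1349, 30) solves the equation, and by the theorem it is the least positive solution.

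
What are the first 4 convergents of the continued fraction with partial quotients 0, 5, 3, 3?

Using the convergent recurrence p_i = a_i*p_{i-1} + p_{i-2}, q_i = a_i*q_{i-1} + q_{i-2} with p_{-2}=0, p_{-1}=1, q_{-2}=1, q_{-1}=0:
  i=0: a_0=0, p_0 = 0*1 + 0 = 0, q_0 = 0*0 + 1 = 1.
  i=1: a_1=5, p_1 = 5*0 + 1 = 1, q_1 = 5*1 + 0 = 5.
  i=2: a_2=3, p_2 = 3*1 + 0 = 3, q_2 = 3*5 + 1 = 16.
  i=3: a_3=3, p_3 = 3*3 + 1 = 10, q_3 = 3*16 + 5 = 53.

0/1, 1/5, 3/16, 10/53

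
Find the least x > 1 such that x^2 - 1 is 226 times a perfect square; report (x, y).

First expand sqrt(226) as a continued fraction. With x_i = (sqrt(226) + m_i)/d_i and (m_0, d_0) = (0, 1): a_0 = floor(sqrt(226)) = 15, since 15^2 = 225 <= 226 < 256 = 16^2.
Iterate m_{i+1} = d_i*a_i - m_i, d_{i+1} = (226 - m_{i+1}^2)/d_i, a_{i+1} = floor((a_0 + m_{i+1})/d_{i+1}):
  m_1 = 1*15 - 0 = 15, d_1 = (226 - 15^2)/1 = 1/1 = 1, a_1 = floor((15 + 15)/1) = 30.
  m_2 = 1*30 - 15 = 15, d_2 = (226 - 15^2)/1 = 1/1 = 1: (m_2, d_2) = (m_1, d_1) = (15, 1), so from here the quotient a_1 repeats; the period length is 1.
So sqrt(226) = [15; (30)] with period length k = 1.
k is odd, so (p_{k-1}, q_{k-1}) only solves x^2 - 226y^2 = -1 and the fundamental solution of x^2 - 226y^2 = 1 is (p_{2k-1}, q_{2k-1}) = (p_1, q_1); compute convergents through index 1, running through the period twice.
Convergents (p_i = a_i*p_{i-1} + p_{i-2}, q_i = a_i*q_{i-1} + q_{i-2} with p_{-2}=0, p_{-1}=1, q_{-2}=1, q_{-1}=0):
  i=0: a_0=15, p_0 = 15*1 + 0 = 15, q_0 = 15*0 + 1 = 1.
  i=1: a_1=30, p_1 = 30*15 + 1 = 451, q_1 = 30*1 + 0 = 30.
Indeed p_0^2 - 226*q_0^2 = 225 - 226 = -1, not +1.
Check: 451^2 - 226*30^2 = 203401 - 203400 = 1, so (x, y) = (451, 30) solves the equation, and by the theorem it is the least positive solution.

(x, y) = (451, 30)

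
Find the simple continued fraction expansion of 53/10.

[5; 3, 3]

Run the Euclidean algorithm on 53 and 10; the successive quotients are the partial quotients a_0, a_1, ... (each step inverts the fractional part left over by the previous one):
  53 = 5*10 + 3, so a_0 = 5.
  10 = 3*3 + 1, so a_1 = 3.
  3 = 3*1 + 0, so a_2 = 3.
The remainder reaches 0 after 3 divisions, so the expansion has 3 partial quotients, read off in order.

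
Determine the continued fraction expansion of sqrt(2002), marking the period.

[44; (1, 2, 1, 9, 5, 6, 5, 9, 1, 2, 1, 88)]

Write x_i = (sqrt(2002) + m_i)/d_i with (m_0, d_0) = (0, 1). a_0 = floor(sqrt(2002)) = 44, since 44^2 = 1936 <= 2002 < 2025 = 45^2.
Iterate m_{i+1} = d_i*a_i - m_i, d_{i+1} = (2002 - m_{i+1}^2)/d_i, a_{i+1} = floor((a_0 + m_{i+1})/d_{i+1}):
  m_1 = 1*44 - 0 = 44, d_1 = (2002 - 44^2)/1 = 66/1 = 66, a_1 = floor((44 + 44)/66) = 1.
  m_2 = 66*1 - 44 = 22, d_2 = (2002 - 22^2)/66 = 1518/66 = 23, a_2 = floor((44 + 22)/23) = 2.
  m_3 = 23*2 - 22 = 24, d_3 = (2002 - 24^2)/23 = 1426/23 = 62, a_3 = floor((44 + 24)/62) = 1.
  m_4 = 62*1 - 24 = 38, d_4 = (2002 - 38^2)/62 = 558/62 = 9, a_4 = floor((44 + 38)/9) = 9.
  m_5 = 9*9 - 38 = 43, d_5 = (2002 - 43^2)/9 = 153/9 = 17, a_5 = floor((44 + 43)/17) = 5.
  m_6 = 17*5 - 43 = 42, d_6 = (2002 - 42^2)/17 = 238/17 = 14, a_6 = floor((44 + 42)/14) = 6.
  m_7 = 14*6 - 42 = 42, d_7 = (2002 - 42^2)/14 = 238/14 = 17, a_7 = floor((44 + 42)/17) = 5.
  m_8 = 17*5 - 42 = 43, d_8 = (2002 - 43^2)/17 = 153/17 = 9, a_8 = floor((44 + 43)/9) = 9.
  m_9 = 9*9 - 43 = 38, d_9 = (2002 - 38^2)/9 = 558/9 = 62, a_9 = floor((44 + 38)/62) = 1.
  m_10 = 62*1 - 38 = 24, d_10 = (2002 - 24^2)/62 = 1426/62 = 23, a_10 = floor((44 + 24)/23) = 2.
  m_11 = 23*2 - 24 = 22, d_11 = (2002 - 22^2)/23 = 1518/23 = 66, a_11 = floor((44 + 22)/66) = 1.
  m_12 = 66*1 - 22 = 44, d_12 = (2002 - 44^2)/66 = 66/66 = 1, a_12 = floor((44 + 44)/1) = 88.
  m_13 = 1*88 - 44 = 44, d_13 = (2002 - 44^2)/1 = 66/1 = 66: (m_13, d_13) = (m_1, d_1) = (44, 66), so from here the quotients repeat a_1, ..., a_12; the period length is 12.
Hence the expansion of sqrt(2002) is a_0 = 44 followed by the repeating block 1, 2, 1, 9, 5, 6, 5, 9, 1, 2, 1, 88 (period 12).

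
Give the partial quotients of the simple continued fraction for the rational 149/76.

[1; 1, 24, 3]

Run the Euclidean algorithm on 149 and 76; the successive quotients are the partial quotients a_0, a_1, ... (each step inverts the fractional part left over by the previous one):
  149 = 1*76 + 73, so a_0 = 1.
  76 = 1*73 + 3, so a_1 = 1.
  73 = 24*3 + 1, so a_2 = 24.
  3 = 3*1 + 0, so a_3 = 3.
The remainder reaches 0 after 4 divisions, so the expansion has 4 partial quotients, read off in order.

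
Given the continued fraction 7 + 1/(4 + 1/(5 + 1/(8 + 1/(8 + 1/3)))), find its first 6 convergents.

7/1, 29/4, 152/21, 1245/172, 10112/1397, 31581/4363

Using the convergent recurrence p_i = a_i*p_{i-1} + p_{i-2}, q_i = a_i*q_{i-1} + q_{i-2} with p_{-2}=0, p_{-1}=1, q_{-2}=1, q_{-1}=0:
  i=0: a_0=7, p_0 = 7*1 + 0 = 7, q_0 = 7*0 + 1 = 1.
  i=1: a_1=4, p_1 = 4*7 + 1 = 29, q_1 = 4*1 + 0 = 4.
  i=2: a_2=5, p_2 = 5*29 + 7 = 152, q_2 = 5*4 + 1 = 21.
  i=3: a_3=8, p_3 = 8*152 + 29 = 1245, q_3 = 8*21 + 4 = 172.
  i=4: a_4=8, p_4 = 8*1245 + 152 = 10112, q_4 = 8*172 + 21 = 1397.
  i=5: a_5=3, p_5 = 3*10112 + 1245 = 31581, q_5 = 3*1397 + 172 = 4363.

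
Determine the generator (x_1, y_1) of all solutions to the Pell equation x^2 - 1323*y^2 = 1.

(x, y) = (3650401, 100360)

First expand sqrt(1323) as a continued fraction. With x_i = (sqrt(1323) + m_i)/d_i and (m_0, d_0) = (0, 1): a_0 = floor(sqrt(1323)) = 36, since 36^2 = 1296 <= 1323 < 1369 = 37^2.
Iterate m_{i+1} = d_i*a_i - m_i, d_{i+1} = (1323 - m_{i+1}^2)/d_i, a_{i+1} = floor((a_0 + m_{i+1})/d_{i+1}):
  m_1 = 1*36 - 0 = 36, d_1 = (1323 - 36^2)/1 = 27/1 = 27, a_1 = floor((36 + 36)/27) = 2.
  m_2 = 27*2 - 36 = 18, d_2 = (1323 - 18^2)/27 = 999/27 = 37, a_2 = floor((36 + 18)/37) = 1.
  m_3 = 37*1 - 18 = 19, d_3 = (1323 - 19^2)/37 = 962/37 = 26, a_3 = floor((36 + 19)/26) = 2.
  m_4 = 26*2 - 19 = 33, d_4 = (1323 - 33^2)/26 = 234/26 = 9, a_4 = floor((36 + 33)/9) = 7.
  m_5 = 9*7 - 33 = 30, d_5 = (1323 - 30^2)/9 = 423/9 = 47, a_5 = floor((36 + 30)/47) = 1.
  m_6 = 47*1 - 30 = 17, d_6 = (1323 - 17^2)/47 = 1034/47 = 22, a_6 = floor((36 + 17)/22) = 2.
  m_7 = 22*2 - 17 = 27, d_7 = (1323 - 27^2)/22 = 594/22 = 27, a_7 = floor((36 + 27)/27) = 2.
  m_8 = 27*2 - 27 = 27, d_8 = (1323 - 27^2)/27 = 594/27 = 22, a_8 = floor((36 + 27)/22) = 2.
  m_9 = 22*2 - 27 = 17, d_9 = (1323 - 17^2)/22 = 1034/22 = 47, a_9 = floor((36 + 17)/47) = 1.
  m_10 = 47*1 - 17 = 30, d_10 = (1323 - 30^2)/47 = 423/47 = 9, a_10 = floor((36 + 30)/9) = 7.
  m_11 = 9*7 - 30 = 33, d_11 = (1323 - 33^2)/9 = 234/9 = 26, a_11 = floor((36 + 33)/26) = 2.
  m_12 = 26*2 - 33 = 19, d_12 = (1323 - 19^2)/26 = 962/26 = 37, a_12 = floor((36 + 19)/37) = 1.
  m_13 = 37*1 - 19 = 18, d_13 = (1323 - 18^2)/37 = 999/37 = 27, a_13 = floor((36 + 18)/27) = 2.
  m_14 = 27*2 - 18 = 36, d_14 = (1323 - 36^2)/27 = 27/27 = 1, a_14 = floor((36 + 36)/1) = 72.
  m_15 = 1*72 - 36 = 36, d_15 = (1323 - 36^2)/1 = 27/1 = 27: (m_15, d_15) = (m_1, d_1) = (36, 27), so from here the quotients repeat a_1, ..., a_14; the period length is 14.
So sqrt(1323) = [36; (2, 1, 2, 7, 1, 2, 2, 2, 1, 7, 2, 1, 2, 72)] with period length k = 14.
k is even, so the fundamental solution of x^2 - 1323y^2 = 1 is (p_{k-1}, q_{k-1}) = (p_13, q_13); compute convergents through index 13.
Convergents (p_i = a_i*p_{i-1} + p_{i-2}, q_i = a_i*q_{i-1} + q_{i-2} with p_{-2}=0, p_{-1}=1, q_{-2}=1, q_{-1}=0):
  i=0: a_0=36, p_0 = 36*1 + 0 = 36, q_0 = 36*0 + 1 = 1.
  i=1: a_1=2, p_1 = 2*36 + 1 = 73, q_1 = 2*1 + 0 = 2.
  i=2: a_2=1, p_2 = 1*73 + 36 = 109, q_2 = 1*2 + 1 = 3.
  i=3: a_3=2, p_3 = 2*109 + 73 = 291, q_3 = 2*3 + 2 = 8.
  i=4: a_4=7, p_4 = 7*291 + 109 = 2146, q_4 = 7*8 + 3 = 59.
  i=5: a_5=1, p_5 = 1*2146 + 291 = 2437, q_5 = 1*59 + 8 = 67.
  i=6: a_6=2, p_6 = 2*2437 + 2146 = 7020, q_6 = 2*67 + 59 = 193.
  i=7: a_7=2, p_7 = 2*7020 + 2437 = 16477, q_7 = 2*193 + 67 = 453.
  i=8: a_8=2, p_8 = 2*16477 + 7020 = 39974, q_8 = 2*453 + 193 = 1099.
  i=9: a_9=1, p_9 = 1*39974 + 16477 = 56451, q_9 = 1*1099 + 453 = 1552.
  i=10: a_10=7, p_10 = 7*56451 + 39974 = 435131, q_10 = 7*1552 + 1099 = 11963.
  i=11: a_11=2, p_11 = 2*435131 + 56451 = 926713, q_11 = 2*11963 + 1552 = 25478.
  i=12: a_12=1, p_12 = 1*926713 + 435131 = 1361844, q_12 = 1*25478 + 11963 = 37441.
  i=13: a_13=2, p_13 = 2*1361844 + 926713 = 3650401, q_13 = 2*37441 + 25478 = 100360.
Check: 3650401^2 - 1323*100360^2 = 13325427460801 - 13325427460800 = 1, so (x, y) = (3650401, 100360) solves the equation, and by the theorem it is the least positive solution.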